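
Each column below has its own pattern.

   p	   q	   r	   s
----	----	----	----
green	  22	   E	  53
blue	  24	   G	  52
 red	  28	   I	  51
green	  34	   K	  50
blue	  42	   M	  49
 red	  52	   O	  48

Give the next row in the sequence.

green  64  Q  47

Column p: repeats green → blue → red; green, blue, red, green, blue, red → green.
Column q: differences are 2, 4, 6, … (increasing by 2 each time), so 22, 24, 28, 34, 42, 52 → 64.
Column r: E, G, I, K, M, O → Q (letters move forward 2 places in the alphabet).
Column s: −1 each step; 53, 52, 51, 50, 49, 48 → 47.
So the next row is green  64  Q  47.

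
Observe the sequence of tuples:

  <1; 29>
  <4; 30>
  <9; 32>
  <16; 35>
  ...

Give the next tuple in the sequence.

First entry — perfect squares: 1², 2², 3², …: 1, 4, 9, 16 → 25.
Second entry — differences are 1, 2, 3, … (increasing by 1 each time): 29, 30, 32, 35 → 39.
Putting it together: <25; 39>.

<25; 39>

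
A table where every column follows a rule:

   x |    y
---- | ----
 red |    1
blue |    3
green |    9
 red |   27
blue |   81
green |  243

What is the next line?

red  729

Column x goes red, blue, green, red, blue, green → red (repeats red → blue → green).
Column y: 1, 3, 9, 27, 81, 243 → 729 (×3 each step).
Putting it together: red  729.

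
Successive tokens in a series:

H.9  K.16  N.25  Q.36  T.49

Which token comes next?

For the letter, letters move forward 3 places in the alphabet: H, K, N, Q, T → W.
Second component: 9, 16, 25, 36, 49 → 64 (perfect squares: 3², 4², 5², …).
Combining the parts gives W.64.

W.64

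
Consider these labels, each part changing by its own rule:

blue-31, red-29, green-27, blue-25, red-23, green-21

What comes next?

Colour — repeats blue → red → green: blue, red, green, blue, red, green → blue.
For the second component, −2 each step: 31, 29, 27, 25, 23, 21 → 19.
Putting it together: blue-19.

blue-19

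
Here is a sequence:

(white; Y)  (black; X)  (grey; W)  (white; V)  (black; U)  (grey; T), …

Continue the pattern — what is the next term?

Shade: repeats white → black → grey, so white, black, grey, white, black, grey → white.
Letter: Y, X, W, V, U, T → S (letters move back 1 place in the alphabet).
So the next term is (white; S).

(white; S)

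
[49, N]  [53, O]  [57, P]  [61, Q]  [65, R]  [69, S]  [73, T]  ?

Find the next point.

For the first part, +4 each step: 49, 53, 57, 61, 65, 69, 73 → 77.
For the letter, letters move forward 1 place in the alphabet: N, O, P, Q, R, S, T → U.
Putting it together: [77, U].

[77, U]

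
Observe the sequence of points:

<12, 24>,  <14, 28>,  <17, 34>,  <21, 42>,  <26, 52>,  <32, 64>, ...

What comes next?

<39, 78>

For the first coordinate, differences are 2, 3, 4, … (increasing by 1 each time): 12, 14, 17, 21, 26, 32 → 39.
Second coordinate — always 2 × the first coordinate: 24, 28, 34, 42, 52, 64 → 78.
So the next point is <39, 78>.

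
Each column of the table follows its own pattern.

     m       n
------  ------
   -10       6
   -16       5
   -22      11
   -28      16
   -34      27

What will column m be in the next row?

Column m: -10, -16, -22, -28, -34 → -40 (−6 each step).

-40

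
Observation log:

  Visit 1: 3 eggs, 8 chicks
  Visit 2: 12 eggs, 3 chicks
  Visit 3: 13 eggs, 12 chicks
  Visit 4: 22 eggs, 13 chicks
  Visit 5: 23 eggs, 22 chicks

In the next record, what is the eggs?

32

Eggs: alternating steps +9, +1, +9, +1, …, so 3, 12, 13, 22, 23 → 32.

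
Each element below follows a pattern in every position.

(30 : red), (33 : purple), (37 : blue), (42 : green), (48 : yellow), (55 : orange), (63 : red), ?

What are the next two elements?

First component: 30, 33, 37, 42, 48, 55, 63 → 72 → 82 (differences are 3, 4, 5, … (increasing by 1 each time)).
Colour goes red, purple, blue, green, yellow, orange, red → purple → blue (repeats red → purple → blue → green → yellow → orange).
Putting the parts together: (72 : purple) and then (82 : blue).

(72 : purple), (82 : blue)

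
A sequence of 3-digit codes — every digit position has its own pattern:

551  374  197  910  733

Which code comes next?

556

First digit: 5, 3, 1, 9, 7 → 5 (−2 each step, mod 10).
For the second digit, +2 each step, mod 10: 5, 7, 9, 1, 3 → 5.
Third digit: 1, 4, 7, 0, 3 → 6 (+3 each step, mod 10).
So the next code is 556.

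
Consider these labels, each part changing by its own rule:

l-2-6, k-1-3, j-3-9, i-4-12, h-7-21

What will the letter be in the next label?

g

Letter: letters move back 1 place in the alphabet, so l, k, j, i, h → g.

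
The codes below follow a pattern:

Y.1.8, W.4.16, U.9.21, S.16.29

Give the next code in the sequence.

Letter — letters move back 2 places in the alphabet: Y, W, U, S → Q.
Second component — perfect squares: 1², 2², 3², …: 1, 4, 9, 16 → 25.
Third component: alternating steps +8, +5, +8, +5, …; 8, 16, 21, 29 → 34.
So the next code is Q.25.34.

Q.25.34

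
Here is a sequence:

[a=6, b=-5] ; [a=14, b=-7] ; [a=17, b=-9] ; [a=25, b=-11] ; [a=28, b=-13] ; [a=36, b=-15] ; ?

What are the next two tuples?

[a=39, b=-17], [a=47, b=-19]

A: alternating steps +8, +3, +8, +3, …, so 6, 14, 17, 25, 28, 36 → 39 → 47.
B — −2 each step: -5, -7, -9, -11, -13, -15 → -17 → -19.
So the next two tuples are [a=39, b=-17] and [a=47, b=-19].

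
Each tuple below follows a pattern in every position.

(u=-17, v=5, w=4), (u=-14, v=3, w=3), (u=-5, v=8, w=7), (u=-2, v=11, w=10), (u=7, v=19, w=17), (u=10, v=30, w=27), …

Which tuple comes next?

(u=19, v=49, w=44)

For the u, alternating steps +3, +9, +3, +9, …: -17, -14, -5, -2, 7, 10 → 19.
V: each term is the sum of the two before it, so 5, 3, 8, 11, 19, 30 → 49.
W: 4, 3, 7, 10, 17, 27 → 44 (each term is the sum of the two before it).
Combining the parts gives (u=19, v=49, w=44).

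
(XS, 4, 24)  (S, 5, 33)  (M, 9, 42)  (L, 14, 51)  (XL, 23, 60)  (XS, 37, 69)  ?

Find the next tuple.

Size: repeats XS → S → M → L → XL, so XS, S, M, L, XL, XS → S.
Second entry: each term is the sum of the two before it; 4, 5, 9, 14, 23, 37 → 60.
Third entry: +9 each step, so 24, 33, 42, 51, 60, 69 → 78.
Putting it together: (S, 60, 78).

(S, 60, 78)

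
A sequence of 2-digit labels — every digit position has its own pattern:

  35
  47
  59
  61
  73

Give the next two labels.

First digit: 3, 4, 5, 6, 7 → 8 → 9 (+1 each step, mod 10).
For the second digit, +2 each step, mod 10: 5, 7, 9, 1, 3 → 5 → 7.
So the next two labels are 85 and 97.

85 then 97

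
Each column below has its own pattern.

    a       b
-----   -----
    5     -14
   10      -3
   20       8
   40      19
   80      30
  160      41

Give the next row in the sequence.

320  52

Column a — ×2 each step: 5, 10, 20, 40, 80, 160 → 320.
Column b: -14, -3, 8, 19, 30, 41 → 52 (+11 each step).
So the next row is 320  52.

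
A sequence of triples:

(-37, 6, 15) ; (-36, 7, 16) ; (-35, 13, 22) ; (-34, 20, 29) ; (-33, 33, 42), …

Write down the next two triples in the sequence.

(-32, 53, 62), (-31, 86, 95)

First slot goes -37, -36, -35, -34, -33 → -32 → -31 (+1 each step).
Second slot: 6, 7, 13, 20, 33 → 53 → 86 (each term is the sum of the two before it).
Third slot: always 9 more than the second slot, so 15, 16, 22, 29, 42 → 62 → 95.
Putting the parts together: (-32, 53, 62) and then (-31, 86, 95).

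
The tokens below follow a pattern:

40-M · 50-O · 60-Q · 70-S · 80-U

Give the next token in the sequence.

First component — +10 each step: 40, 50, 60, 70, 80 → 90.
Letter: letters move forward 2 places in the alphabet, so M, O, Q, S, U → W.
So the next token is 90-W.

90-W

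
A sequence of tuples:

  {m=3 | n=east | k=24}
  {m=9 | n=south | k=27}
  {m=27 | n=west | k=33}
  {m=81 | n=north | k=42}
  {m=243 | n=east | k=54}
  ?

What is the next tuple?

{m=729 | n=south | k=69}

M: ×3 each step; 3, 9, 27, 81, 243 → 729.
N: repeats east → south → west → north, so east, south, west, north, east → south.
K: differences are 3, 6, 9, … (increasing by 3 each time), so 24, 27, 33, 42, 54 → 69.
So the next tuple is {m=729 | n=south | k=69}.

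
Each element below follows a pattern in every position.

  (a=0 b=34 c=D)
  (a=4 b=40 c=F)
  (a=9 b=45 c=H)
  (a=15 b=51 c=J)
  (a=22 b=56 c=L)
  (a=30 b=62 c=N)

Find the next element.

A goes 0, 4, 9, 15, 22, 30 → 39 (differences are 4, 5, 6, … (increasing by 1 each time)).
For the b, alternating steps +6, +5, +6, +5, …: 34, 40, 45, 51, 56, 62 → 67.
For the c, letters move forward 2 places in the alphabet: D, F, H, J, L, N → P.
So the next element is (a=39 b=67 c=P).

(a=39 b=67 c=P)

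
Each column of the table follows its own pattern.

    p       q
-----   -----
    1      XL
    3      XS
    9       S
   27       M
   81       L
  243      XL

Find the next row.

Column p — ×3 each step: 1, 3, 9, 27, 81, 243 → 729.
Column q: XL, XS, S, M, L, XL → XS (repeats XL → XS → S → M → L).
Combining the parts gives 729  XS.

729  XS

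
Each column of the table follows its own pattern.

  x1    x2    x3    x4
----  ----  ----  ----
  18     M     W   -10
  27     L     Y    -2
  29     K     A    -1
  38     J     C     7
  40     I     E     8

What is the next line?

49  H  G  16

Column x1: alternating steps +9, +2, +9, +2, …; 18, 27, 29, 38, 40 → 49.
Column x2: letters move back 1 place in the alphabet; M, L, K, J, I → H.
Column x3: letters move forward 2 places in the alphabet, wrapping Z→A, so W, Y, A, C, E → G.
Column x4: alternating steps +8, +1, +8, +1, …, so -10, -2, -1, 7, 8 → 16.
So the next line is 49  H  G  16.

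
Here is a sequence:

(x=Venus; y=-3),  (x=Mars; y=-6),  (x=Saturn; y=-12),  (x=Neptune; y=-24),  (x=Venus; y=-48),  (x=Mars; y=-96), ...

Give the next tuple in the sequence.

X: repeats Venus → Mars → Saturn → Neptune; Venus, Mars, Saturn, Neptune, Venus, Mars → Saturn.
Y — ×2 each step: -3, -6, -12, -24, -48, -96 → -192.
So the next tuple is (x=Saturn; y=-192).

(x=Saturn; y=-192)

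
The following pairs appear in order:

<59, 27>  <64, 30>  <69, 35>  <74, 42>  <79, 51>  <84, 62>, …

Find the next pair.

First part — +5 each step: 59, 64, 69, 74, 79, 84 → 89.
Second part goes 27, 30, 35, 42, 51, 62 → 75 (differences are 3, 5, 7, … (increasing by 2 each time)).
Putting it together: <89, 75>.

<89, 75>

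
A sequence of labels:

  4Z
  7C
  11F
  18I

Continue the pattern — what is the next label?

First component: 4, 7, 11, 18 → 29 (each term is the sum of the two before it).
Letter: Z, C, F, I → L (letters move forward 3 places in the alphabet, wrapping Z→A).
Combining the parts gives 29L.

29L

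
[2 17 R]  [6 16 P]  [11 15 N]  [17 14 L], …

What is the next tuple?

First value — differences are 4, 5, 6, … (increasing by 1 each time): 2, 6, 11, 17 → 24.
Second value: −1 each step, so 17, 16, 15, 14 → 13.
For the letter, letters move back 2 places in the alphabet: R, P, N, L → J.
So the next tuple is [24 13 J].

[24 13 J]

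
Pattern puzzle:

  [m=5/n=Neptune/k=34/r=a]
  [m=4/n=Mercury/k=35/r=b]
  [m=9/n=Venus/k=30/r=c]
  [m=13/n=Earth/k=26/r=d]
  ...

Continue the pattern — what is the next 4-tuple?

[m=22/n=Mars/k=17/r=e]

M — each term is the sum of the two before it: 5, 4, 9, 13 → 22.
N: Neptune, Mercury, Venus, Earth → Mars (runs through the planets Mercury→Neptune).
K: together with the m always sums to 39; 34, 35, 30, 26 → 17.
R: letters move forward 1 place in the alphabet, so a, b, c, d → e.
Combining the parts gives [m=22/n=Mars/k=17/r=e].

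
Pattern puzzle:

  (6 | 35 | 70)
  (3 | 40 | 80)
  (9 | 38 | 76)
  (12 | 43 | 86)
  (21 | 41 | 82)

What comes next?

First coordinate goes 6, 3, 9, 12, 21 → 33 (each term is the sum of the two before it).
Second coordinate: 35, 40, 38, 43, 41 → 46 (alternating steps +5, −2, +5, −2, …).
Third coordinate: 70, 80, 76, 86, 82 → 92 (always 2 × the second coordinate).
Putting it together: (33 | 46 | 92).

(33 | 46 | 92)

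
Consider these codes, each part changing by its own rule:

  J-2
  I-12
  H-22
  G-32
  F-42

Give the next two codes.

E-52 then D-62

Letter: letters move back 1 place in the alphabet; J, I, H, G, F → E → D.
For the second component, +10 each step: 2, 12, 22, 32, 42 → 52 → 62.
Putting the parts together: E-52 and then D-62.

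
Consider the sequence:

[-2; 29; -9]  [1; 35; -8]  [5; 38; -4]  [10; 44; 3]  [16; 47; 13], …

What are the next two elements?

First entry: differences are 3, 4, 5, … (increasing by 1 each time), so -2, 1, 5, 10, 16 → 23 → 31.
Second entry goes 29, 35, 38, 44, 47 → 53 → 56 (alternating steps +6, +3, +6, +3, …).
Third entry: differences are 1, 4, 7, … (increasing by 3 each time); -9, -8, -4, 3, 13 → 26 → 42.
So the next two elements are [23; 53; 26] and [31; 56; 42].

[23; 53; 26], [31; 56; 42]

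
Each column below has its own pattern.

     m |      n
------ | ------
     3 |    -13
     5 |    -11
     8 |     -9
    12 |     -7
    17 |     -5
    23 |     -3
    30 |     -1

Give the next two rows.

Column m: 3, 5, 8, 12, 17, 23, 30 → 38 → 47 (differences are 2, 3, 4, … (increasing by 1 each time)).
For the column n, +2 each step: -13, -11, -9, -7, -5, -3, -1 → 1 → 3.
So the next two rows are 38  1 and 47  3.

38  1; 47  3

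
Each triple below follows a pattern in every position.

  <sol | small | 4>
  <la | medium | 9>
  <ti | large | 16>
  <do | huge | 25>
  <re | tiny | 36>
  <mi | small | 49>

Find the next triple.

<fa | medium | 64>

Note: runs through the solfège scale do→ti, so sol, la, ti, do, re, mi → fa.
Size: repeats small → medium → large → huge → tiny, so small, medium, large, huge, tiny, small → medium.
Third part — perfect squares: 2², 3², 4², …: 4, 9, 16, 25, 36, 49 → 64.
Combining the parts gives <fa | medium | 64>.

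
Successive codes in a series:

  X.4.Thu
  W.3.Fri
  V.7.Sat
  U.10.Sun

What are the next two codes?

T.17.Mon, S.27.Tue

For the letter, letters move back 1 place in the alphabet: X, W, V, U → T → S.
Second component: each term is the sum of the two before it, so 4, 3, 7, 10 → 17 → 27.
Day: runs through the weekdays Mon→Sun, so Thu, Fri, Sat, Sun → Mon → Tue.
Putting the parts together: T.17.Mon and then S.27.Tue.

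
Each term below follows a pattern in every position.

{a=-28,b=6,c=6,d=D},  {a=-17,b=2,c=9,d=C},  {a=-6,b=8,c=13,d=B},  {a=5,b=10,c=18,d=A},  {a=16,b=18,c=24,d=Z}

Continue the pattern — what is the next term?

A goes -28, -17, -6, 5, 16 → 27 (+11 each step).
B: each term is the sum of the two before it, so 6, 2, 8, 10, 18 → 28.
For the c, differences are 3, 4, 5, … (increasing by 1 each time): 6, 9, 13, 18, 24 → 31.
D goes D, C, B, A, Z → Y (letters move back 1 place in the alphabet, wrapping A→Z).
Combining the parts gives {a=27,b=28,c=31,d=Y}.

{a=27,b=28,c=31,d=Y}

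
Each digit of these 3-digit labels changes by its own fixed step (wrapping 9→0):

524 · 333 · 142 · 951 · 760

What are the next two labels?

579 then 388

First digit — −2 each step, mod 10: 5, 3, 1, 9, 7 → 5 → 3.
Second digit goes 2, 3, 4, 5, 6 → 7 → 8 (+1 each step, mod 10).
Third digit goes 4, 3, 2, 1, 0 → 9 → 8 (−1 each step, mod 10).
Putting the parts together: 579 and then 388.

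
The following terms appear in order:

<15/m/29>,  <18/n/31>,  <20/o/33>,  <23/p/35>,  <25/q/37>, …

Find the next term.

<28/r/39>

First slot: alternating steps +3, +2, +3, +2, …, so 15, 18, 20, 23, 25 → 28.
Letter — letters move forward 1 place in the alphabet: m, n, o, p, q → r.
For the third slot, +2 each step: 29, 31, 33, 35, 37 → 39.
Putting it together: <28/r/39>.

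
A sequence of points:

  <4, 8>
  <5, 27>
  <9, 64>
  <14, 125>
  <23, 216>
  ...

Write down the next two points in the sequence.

For the first slot, each term is the sum of the two before it: 4, 5, 9, 14, 23 → 37 → 60.
Second slot: 8, 27, 64, 125, 216 → 343 → 512 (perfect cubes: 2³, 3³, 4³, …).
So the next two points are <37, 343> and <60, 512>.

<37, 343>, <60, 512>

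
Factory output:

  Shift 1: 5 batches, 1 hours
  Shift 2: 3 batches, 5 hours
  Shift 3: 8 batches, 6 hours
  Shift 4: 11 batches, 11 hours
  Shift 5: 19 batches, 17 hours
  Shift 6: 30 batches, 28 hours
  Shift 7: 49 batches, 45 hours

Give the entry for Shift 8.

79 batches, 73 hours

Batches goes 5, 3, 8, 11, 19, 30, 49 → 79 (each term is the sum of the two before it).
Hours: each term is the sum of the two before it; 1, 5, 6, 11, 17, 28, 45 → 73.
So the next row is 79 batches, 73 hours.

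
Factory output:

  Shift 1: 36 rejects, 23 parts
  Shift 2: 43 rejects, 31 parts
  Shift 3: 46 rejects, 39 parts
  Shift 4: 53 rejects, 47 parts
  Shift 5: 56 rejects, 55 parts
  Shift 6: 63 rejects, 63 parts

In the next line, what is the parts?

71

Rejects: alternating steps +7, +3, +7, +3, …; 36, 43, 46, 53, 56, 63 → 66.
Parts — +8 each step: 23, 31, 39, 47, 55, 63 → 71.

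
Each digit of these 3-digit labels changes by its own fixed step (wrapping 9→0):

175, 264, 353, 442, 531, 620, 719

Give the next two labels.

808, 997

First digit: +1 each step, mod 10, so 1, 2, 3, 4, 5, 6, 7 → 8 → 9.
For the second digit, −1 each step, mod 10: 7, 6, 5, 4, 3, 2, 1 → 0 → 9.
Third digit goes 5, 4, 3, 2, 1, 0, 9 → 8 → 7 (−1 each step, mod 10).
So the next two labels are 808 and 997.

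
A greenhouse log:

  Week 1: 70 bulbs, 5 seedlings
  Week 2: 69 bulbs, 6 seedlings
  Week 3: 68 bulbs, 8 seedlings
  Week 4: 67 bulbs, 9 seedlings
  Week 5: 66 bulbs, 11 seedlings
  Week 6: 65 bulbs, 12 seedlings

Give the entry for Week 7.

Bulbs: 70, 69, 68, 67, 66, 65 → 64 (−1 each step).
For the seedlings, alternating steps +1, +2, +1, +2, …: 5, 6, 8, 9, 11, 12 → 14.
Combining the parts gives 64 bulbs, 14 seedlings.

64 bulbs, 14 seedlings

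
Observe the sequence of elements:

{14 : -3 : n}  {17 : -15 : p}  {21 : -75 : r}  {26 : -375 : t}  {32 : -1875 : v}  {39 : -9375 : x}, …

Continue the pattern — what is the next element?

{47 : -46875 : z}

First component — differences are 3, 4, 5, … (increasing by 1 each time): 14, 17, 21, 26, 32, 39 → 47.
Second component — ×5 each step: -3, -15, -75, -375, -1875, -9375 → -46875.
Letter goes n, p, r, t, v, x → z (letters move forward 2 places in the alphabet).
Putting it together: {47 : -46875 : z}.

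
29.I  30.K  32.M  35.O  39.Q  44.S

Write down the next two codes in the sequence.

First component: differences are 1, 2, 3, … (increasing by 1 each time); 29, 30, 32, 35, 39, 44 → 50 → 57.
Letter — letters move forward 2 places in the alphabet: I, K, M, O, Q, S → U → W.
So the next two codes are 50.U and 57.W.

50.U, 57.W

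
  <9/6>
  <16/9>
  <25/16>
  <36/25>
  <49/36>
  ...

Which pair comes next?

First slot: 9, 16, 25, 36, 49 → 64 (perfect squares: 3², 4², 5², …).
For the second slot, always the previous value of the first slot: 6, 9, 16, 25, 36 → 49.
So the next pair is <64/49>.

<64/49>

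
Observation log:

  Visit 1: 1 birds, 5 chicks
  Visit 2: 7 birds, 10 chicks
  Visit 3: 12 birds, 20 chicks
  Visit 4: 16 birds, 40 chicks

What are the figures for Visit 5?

19 birds, 80 chicks

Birds: differences are 6, 5, 4, … (decreasing by 1 each time), so 1, 7, 12, 16 → 19.
Chicks: ×2 each step; 5, 10, 20, 40 → 80.
Combining the parts gives 19 birds, 80 chicks.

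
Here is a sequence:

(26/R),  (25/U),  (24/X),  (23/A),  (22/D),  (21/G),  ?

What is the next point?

(20/J)

First coordinate: 26, 25, 24, 23, 22, 21 → 20 (−1 each step).
Letter goes R, U, X, A, D, G → J (letters move forward 3 places in the alphabet, wrapping Z→A).
So the next point is (20/J).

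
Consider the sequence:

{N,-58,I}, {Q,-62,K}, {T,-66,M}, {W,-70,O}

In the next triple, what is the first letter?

Z

First letter: N, Q, T, W → Z (letters move forward 3 places in the alphabet).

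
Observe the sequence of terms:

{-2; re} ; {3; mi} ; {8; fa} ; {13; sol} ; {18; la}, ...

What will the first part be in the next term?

First part — +5 each step: -2, 3, 8, 13, 18 → 23.

23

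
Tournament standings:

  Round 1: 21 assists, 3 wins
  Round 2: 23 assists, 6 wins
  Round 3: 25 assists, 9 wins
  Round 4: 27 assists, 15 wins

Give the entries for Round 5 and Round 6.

Assists: +2 each step; 21, 23, 25, 27 → 29 → 31.
Wins: each term is the sum of the two before it; 3, 6, 9, 15 → 24 → 39.
So the next two lines are 29 assists, 24 wins and 31 assists, 39 wins.

29 assists, 24 wins; 31 assists, 39 wins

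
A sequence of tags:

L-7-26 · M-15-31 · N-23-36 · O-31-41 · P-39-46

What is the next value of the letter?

Q

Letter — letters move forward 1 place in the alphabet: L, M, N, O, P → Q.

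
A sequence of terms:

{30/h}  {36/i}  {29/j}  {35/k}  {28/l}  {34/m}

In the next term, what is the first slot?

First slot goes 30, 36, 29, 35, 28, 34 → 27 (alternating steps +6, −7, +6, −7, …).

27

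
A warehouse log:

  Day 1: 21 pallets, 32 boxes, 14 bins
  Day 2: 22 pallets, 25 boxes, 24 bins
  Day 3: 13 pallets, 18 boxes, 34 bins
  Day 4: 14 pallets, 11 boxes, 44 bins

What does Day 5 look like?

Pallets: alternating steps +1, −9, +1, −9, …; 21, 22, 13, 14 → 5.
Boxes — −7 each step: 32, 25, 18, 11 → 4.
For the bins, +10 each step: 14, 24, 34, 44 → 54.
So the next record is 5 pallets, 4 boxes, 54 bins.

5 pallets, 4 boxes, 54 bins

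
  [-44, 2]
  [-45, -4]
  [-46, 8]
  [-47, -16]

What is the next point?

[-48, 32]

For the first entry, −1 each step: -44, -45, -46, -47 → -48.
Second entry: 2, -4, 8, -16 → 32 (×(-2) each step).
Putting it together: [-48, 32].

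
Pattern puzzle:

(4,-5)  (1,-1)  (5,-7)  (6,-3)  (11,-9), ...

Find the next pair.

First coordinate goes 4, 1, 5, 6, 11 → 17 (each term is the sum of the two before it).
Second coordinate — alternating steps +4, −6, +4, −6, …: -5, -1, -7, -3, -9 → -5.
So the next pair is (17,-5).

(17,-5)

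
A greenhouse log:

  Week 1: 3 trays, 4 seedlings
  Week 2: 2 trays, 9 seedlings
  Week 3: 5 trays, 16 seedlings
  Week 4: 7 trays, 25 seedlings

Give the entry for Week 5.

Trays goes 3, 2, 5, 7 → 12 (each term is the sum of the two before it).
Seedlings — perfect squares: 2², 3², 4², …: 4, 9, 16, 25 → 36.
Putting it together: 12 trays, 36 seedlings.

12 trays, 36 seedlings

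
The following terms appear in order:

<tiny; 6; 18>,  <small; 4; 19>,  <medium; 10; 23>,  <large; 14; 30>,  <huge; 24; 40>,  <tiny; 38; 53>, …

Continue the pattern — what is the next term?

<small; 62; 69>

For the size, repeats tiny → small → medium → large → huge: tiny, small, medium, large, huge, tiny → small.
Second entry: each term is the sum of the two before it; 6, 4, 10, 14, 24, 38 → 62.
Third entry goes 18, 19, 23, 30, 40, 53 → 69 (differences are 1, 4, 7, … (increasing by 3 each time)).
Putting it together: <small; 62; 69>.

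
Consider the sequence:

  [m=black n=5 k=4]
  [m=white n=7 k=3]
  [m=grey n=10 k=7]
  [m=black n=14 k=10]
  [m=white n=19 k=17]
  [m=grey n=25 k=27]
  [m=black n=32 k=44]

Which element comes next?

M: repeats black → white → grey; black, white, grey, black, white, grey, black → white.
N — differences are 2, 3, 4, … (increasing by 1 each time): 5, 7, 10, 14, 19, 25, 32 → 40.
K: 4, 3, 7, 10, 17, 27, 44 → 71 (each term is the sum of the two before it).
Combining the parts gives [m=white n=40 k=71].

[m=white n=40 k=71]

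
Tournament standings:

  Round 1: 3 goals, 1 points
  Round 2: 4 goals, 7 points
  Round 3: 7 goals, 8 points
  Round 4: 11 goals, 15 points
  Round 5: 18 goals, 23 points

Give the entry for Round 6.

29 goals, 38 points

Goals goes 3, 4, 7, 11, 18 → 29 (each term is the sum of the two before it).
Points goes 1, 7, 8, 15, 23 → 38 (each term is the sum of the two before it).
So the next record is 29 goals, 38 points.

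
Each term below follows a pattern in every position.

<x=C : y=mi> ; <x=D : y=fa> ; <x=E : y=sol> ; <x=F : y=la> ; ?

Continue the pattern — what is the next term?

<x=G : y=ti>

X: letters move forward 1 place in the alphabet; C, D, E, F → G.
Y: mi, fa, sol, la → ti (runs through the solfège scale do→ti).
Combining the parts gives <x=G : y=ti>.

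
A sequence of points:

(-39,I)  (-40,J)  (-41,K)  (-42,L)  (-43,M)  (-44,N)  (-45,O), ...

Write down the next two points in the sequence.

First coordinate goes -39, -40, -41, -42, -43, -44, -45 → -46 → -47 (−1 each step).
Letter: letters move forward 1 place in the alphabet; I, J, K, L, M, N, O → P → Q.
Putting the parts together: (-46,P) and then (-47,Q).

(-46,P), (-47,Q)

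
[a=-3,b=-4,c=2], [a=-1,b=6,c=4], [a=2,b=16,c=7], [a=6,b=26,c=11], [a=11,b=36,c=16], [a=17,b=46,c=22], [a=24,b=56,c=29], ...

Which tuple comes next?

A: differences are 2, 3, 4, … (increasing by 1 each time), so -3, -1, 2, 6, 11, 17, 24 → 32.
For the b, +10 each step: -4, 6, 16, 26, 36, 46, 56 → 66.
C — always 5 more than the a: 2, 4, 7, 11, 16, 22, 29 → 37.
Putting it together: [a=32,b=66,c=37].

[a=32,b=66,c=37]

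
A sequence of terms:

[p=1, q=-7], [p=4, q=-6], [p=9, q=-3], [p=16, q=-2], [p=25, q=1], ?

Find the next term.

[p=36, q=2]

For the p, perfect squares: 1², 2², 3², …: 1, 4, 9, 16, 25 → 36.
Q: -7, -6, -3, -2, 1 → 2 (alternating steps +1, +3, +1, +3, …).
Putting it together: [p=36, q=2].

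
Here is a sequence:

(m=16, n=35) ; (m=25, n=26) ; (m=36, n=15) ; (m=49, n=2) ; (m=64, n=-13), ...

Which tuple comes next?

(m=81, n=-30)

M goes 16, 25, 36, 49, 64 → 81 (perfect squares: 4², 5², 6², …).
N goes 35, 26, 15, 2, -13 → -30 (together with the m always sums to 51).
Combining the parts gives (m=81, n=-30).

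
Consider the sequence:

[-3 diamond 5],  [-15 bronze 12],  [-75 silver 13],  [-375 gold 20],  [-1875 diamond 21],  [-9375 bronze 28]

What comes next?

For the first part, ×5 each step: -3, -15, -75, -375, -1875, -9375 → -46875.
For the rank, repeats diamond → bronze → silver → gold: diamond, bronze, silver, gold, diamond, bronze → silver.
For the third part, alternating steps +7, +1, +7, +1, …: 5, 12, 13, 20, 21, 28 → 29.
Combining the parts gives [-46875 silver 29].

[-46875 silver 29]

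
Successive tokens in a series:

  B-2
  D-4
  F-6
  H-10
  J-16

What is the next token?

Letter: letters move forward 2 places in the alphabet; B, D, F, H, J → L.
Second component — each term is the sum of the two before it: 2, 4, 6, 10, 16 → 26.
Combining the parts gives L-26.

L-26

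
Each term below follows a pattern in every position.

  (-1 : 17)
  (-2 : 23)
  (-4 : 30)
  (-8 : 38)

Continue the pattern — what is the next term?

(-16 : 47)

First part: -1, -2, -4, -8 → -16 (×2 each step).
Second part — differences are 6, 7, 8, … (increasing by 1 each time): 17, 23, 30, 38 → 47.
Combining the parts gives (-16 : 47).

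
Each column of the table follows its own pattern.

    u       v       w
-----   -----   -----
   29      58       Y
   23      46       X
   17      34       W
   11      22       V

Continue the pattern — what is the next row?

Column u — −6 each step: 29, 23, 17, 11 → 5.
Column v goes 58, 46, 34, 22 → 10 (always 2 × the column u).
Column w — letters move back 1 place in the alphabet: Y, X, W, V → U.
Putting it together: 5  10  U.

5  10  U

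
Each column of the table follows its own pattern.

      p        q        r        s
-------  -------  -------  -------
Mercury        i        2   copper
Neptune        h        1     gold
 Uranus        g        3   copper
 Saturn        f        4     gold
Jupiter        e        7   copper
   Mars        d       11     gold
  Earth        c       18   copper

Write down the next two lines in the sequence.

Venus  b  29  gold; Mercury  a  47  copper

For the column p, runs backward through the planets Mercury→Neptune: Mercury, Neptune, Uranus, Saturn, Jupiter, Mars, Earth → Venus → Mercury.
Column q: letters move back 1 place in the alphabet, so i, h, g, f, e, d, c → b → a.
Column r goes 2, 1, 3, 4, 7, 11, 18 → 29 → 47 (each term is the sum of the two before it).
Column s: alternates copper ↔ gold; copper, gold, copper, gold, copper, gold, copper → gold → copper.
So the next two lines are Venus  b  29  gold and Mercury  a  47  copper.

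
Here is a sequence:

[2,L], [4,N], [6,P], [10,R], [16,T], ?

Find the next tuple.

First coordinate: 2, 4, 6, 10, 16 → 26 (each term is the sum of the two before it).
Letter: letters move forward 2 places in the alphabet, so L, N, P, R, T → V.
So the next tuple is [26,V].

[26,V]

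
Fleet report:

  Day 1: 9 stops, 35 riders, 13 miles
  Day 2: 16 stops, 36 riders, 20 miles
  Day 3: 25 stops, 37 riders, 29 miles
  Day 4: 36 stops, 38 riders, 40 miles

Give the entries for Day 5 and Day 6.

49 stops, 39 riders, 53 miles; 64 stops, 40 riders, 68 miles

Stops: perfect squares: 3², 4², 5², …, so 9, 16, 25, 36 → 49 → 64.
Riders: +1 each step; 35, 36, 37, 38 → 39 → 40.
Miles — always 4 more than the stops: 13, 20, 29, 40 → 53 → 68.
Putting the parts together: 49 stops, 39 riders, 53 miles and then 64 stops, 40 riders, 68 miles.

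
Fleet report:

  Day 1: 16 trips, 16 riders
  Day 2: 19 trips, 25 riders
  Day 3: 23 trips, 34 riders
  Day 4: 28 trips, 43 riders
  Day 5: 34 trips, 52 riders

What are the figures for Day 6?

For the trips, differences are 3, 4, 5, … (increasing by 1 each time): 16, 19, 23, 28, 34 → 41.
Riders — +9 each step: 16, 25, 34, 43, 52 → 61.
Putting it together: 41 trips, 61 riders.

41 trips, 61 riders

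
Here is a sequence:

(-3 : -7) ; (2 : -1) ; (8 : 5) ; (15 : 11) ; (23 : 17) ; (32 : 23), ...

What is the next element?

(42 : 29)

First coordinate — differences are 5, 6, 7, … (increasing by 1 each time): -3, 2, 8, 15, 23, 32 → 42.
Second coordinate — +6 each step: -7, -1, 5, 11, 17, 23 → 29.
Combining the parts gives (42 : 29).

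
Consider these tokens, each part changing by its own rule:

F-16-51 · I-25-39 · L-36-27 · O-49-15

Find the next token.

Letter: F, I, L, O → R (letters move forward 3 places in the alphabet).
For the second component, perfect squares: 4², 5², 6², …: 16, 25, 36, 49 → 64.
For the third component, −12 each step: 51, 39, 27, 15 → 3.
So the next token is R-64-3.

R-64-3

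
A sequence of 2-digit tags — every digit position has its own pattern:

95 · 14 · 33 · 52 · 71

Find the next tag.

90

First digit: +2 each step, mod 10; 9, 1, 3, 5, 7 → 9.
Second digit: −1 each step, mod 10, so 5, 4, 3, 2, 1 → 0.
Combining the parts gives 90.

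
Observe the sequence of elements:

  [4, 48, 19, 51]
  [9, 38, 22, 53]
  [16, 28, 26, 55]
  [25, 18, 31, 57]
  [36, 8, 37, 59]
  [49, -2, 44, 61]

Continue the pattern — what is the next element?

[64, -12, 52, 63]

First component: perfect squares: 2², 3², 4², …; 4, 9, 16, 25, 36, 49 → 64.
Second component goes 48, 38, 28, 18, 8, -2 → -12 (−10 each step).
Third component goes 19, 22, 26, 31, 37, 44 → 52 (differences are 3, 4, 5, … (increasing by 1 each time)).
Fourth component: +2 each step, so 51, 53, 55, 57, 59, 61 → 63.
So the next element is [64, -12, 52, 63].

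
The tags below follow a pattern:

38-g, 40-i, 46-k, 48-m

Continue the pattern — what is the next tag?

54-o

First component: 38, 40, 46, 48 → 54 (alternating steps +2, +6, +2, +6, …).
For the letter, letters move forward 2 places in the alphabet: g, i, k, m → o.
So the next tag is 54-o.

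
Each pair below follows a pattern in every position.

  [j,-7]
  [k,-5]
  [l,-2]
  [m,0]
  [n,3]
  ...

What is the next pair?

[o,5]

Letter: letters move forward 1 place in the alphabet; j, k, l, m, n → o.
Second part — alternating steps +2, +3, +2, +3, …: -7, -5, -2, 0, 3 → 5.
So the next pair is [o,5].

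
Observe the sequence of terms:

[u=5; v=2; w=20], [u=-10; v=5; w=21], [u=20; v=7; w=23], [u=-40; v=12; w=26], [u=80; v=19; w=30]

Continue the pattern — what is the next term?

[u=-160; v=31; w=35]

U: ×(-2) each step; 5, -10, 20, -40, 80 → -160.
V: 2, 5, 7, 12, 19 → 31 (each term is the sum of the two before it).
W: 20, 21, 23, 26, 30 → 35 (differences are 1, 2, 3, … (increasing by 1 each time)).
So the next term is [u=-160; v=31; w=35].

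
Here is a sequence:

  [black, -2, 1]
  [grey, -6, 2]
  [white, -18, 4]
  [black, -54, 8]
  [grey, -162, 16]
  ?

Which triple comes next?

Shade: black, grey, white, black, grey → white (repeats black → grey → white).
Second component goes -2, -6, -18, -54, -162 → -486 (×3 each step).
Third component — ×2 each step: 1, 2, 4, 8, 16 → 32.
So the next triple is [white, -486, 32].

[white, -486, 32]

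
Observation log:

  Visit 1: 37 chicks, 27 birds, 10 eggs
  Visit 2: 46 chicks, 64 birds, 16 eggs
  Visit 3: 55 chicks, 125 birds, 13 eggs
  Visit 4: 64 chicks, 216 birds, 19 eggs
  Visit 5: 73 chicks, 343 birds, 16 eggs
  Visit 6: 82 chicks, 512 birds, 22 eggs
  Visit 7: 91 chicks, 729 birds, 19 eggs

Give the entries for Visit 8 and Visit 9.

Chicks — +9 each step: 37, 46, 55, 64, 73, 82, 91 → 100 → 109.
Birds: 27, 64, 125, 216, 343, 512, 729 → 1000 → 1331 (perfect cubes: 3³, 4³, 5³, …).
Eggs: 10, 16, 13, 19, 16, 22, 19 → 25 → 22 (alternating steps +6, −3, +6, −3, …).
Putting the parts together: 100 chicks, 1000 birds, 25 eggs and then 109 chicks, 1331 birds, 22 eggs.

100 chicks, 1000 birds, 25 eggs; 109 chicks, 1331 birds, 22 eggs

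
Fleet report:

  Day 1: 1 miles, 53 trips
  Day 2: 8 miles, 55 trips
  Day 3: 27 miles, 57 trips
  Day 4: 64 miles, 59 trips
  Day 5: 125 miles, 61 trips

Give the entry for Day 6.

Miles goes 1, 8, 27, 64, 125 → 216 (perfect cubes: 1³, 2³, 3³, …).
Trips — +2 each step: 53, 55, 57, 59, 61 → 63.
Putting it together: 216 miles, 63 trips.

216 miles, 63 trips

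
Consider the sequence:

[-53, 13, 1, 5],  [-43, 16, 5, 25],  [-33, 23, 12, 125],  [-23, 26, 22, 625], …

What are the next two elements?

[-13, 33, 35, 3125], [-3, 36, 51, 15625]

For the first slot, +10 each step: -53, -43, -33, -23 → -13 → -3.
Second slot: 13, 16, 23, 26 → 33 → 36 (alternating steps +3, +7, +3, +7, …).
Third slot: differences are 4, 7, 10, … (increasing by 3 each time), so 1, 5, 12, 22 → 35 → 51.
Fourth slot: ×5 each step, so 5, 25, 125, 625 → 3125 → 15625.
So the next two elements are [-13, 33, 35, 3125] and [-3, 36, 51, 15625].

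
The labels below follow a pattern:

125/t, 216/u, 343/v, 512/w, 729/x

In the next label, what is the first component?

1000

For the first component, perfect cubes: 5³, 6³, 7³, …: 125, 216, 343, 512, 729 → 1000.
For the letter, letters move forward 1 place in the alphabet: t, u, v, w, x → y.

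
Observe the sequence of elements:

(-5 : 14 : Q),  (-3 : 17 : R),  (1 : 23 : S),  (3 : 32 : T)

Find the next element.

First part: alternating steps +2, +4, +2, +4, …; -5, -3, 1, 3 → 7.
For the second part, differences are 3, 6, 9, … (increasing by 3 each time): 14, 17, 23, 32 → 44.
Letter: Q, R, S, T → U (letters move forward 1 place in the alphabet).
So the next element is (7 : 44 : U).

(7 : 44 : U)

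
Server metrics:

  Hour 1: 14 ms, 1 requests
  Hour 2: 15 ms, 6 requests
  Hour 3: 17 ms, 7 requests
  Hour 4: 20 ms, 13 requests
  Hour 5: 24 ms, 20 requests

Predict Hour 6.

29 ms, 33 requests

Ms: differences are 1, 2, 3, … (increasing by 1 each time); 14, 15, 17, 20, 24 → 29.
Requests: each term is the sum of the two before it; 1, 6, 7, 13, 20 → 33.
So the next record is 29 ms, 33 requests.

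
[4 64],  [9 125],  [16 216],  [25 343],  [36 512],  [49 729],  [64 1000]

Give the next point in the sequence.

For the first entry, perfect squares: 2², 3², 4², …: 4, 9, 16, 25, 36, 49, 64 → 81.
Second entry: 64, 125, 216, 343, 512, 729, 1000 → 1331 (perfect cubes: 4³, 5³, 6³, …).
Putting it together: [81 1331].

[81 1331]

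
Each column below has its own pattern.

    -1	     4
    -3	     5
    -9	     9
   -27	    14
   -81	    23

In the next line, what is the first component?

-243

First component — ×3 each step: -1, -3, -9, -27, -81 → -243.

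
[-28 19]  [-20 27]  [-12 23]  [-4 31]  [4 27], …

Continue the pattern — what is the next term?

[12 35]

First entry goes -28, -20, -12, -4, 4 → 12 (+8 each step).
For the second entry, alternating steps +8, −4, +8, −4, …: 19, 27, 23, 31, 27 → 35.
So the next term is [12 35].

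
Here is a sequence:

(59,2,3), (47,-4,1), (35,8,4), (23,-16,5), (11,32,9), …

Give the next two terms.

For the first slot, −12 each step: 59, 47, 35, 23, 11 → -1 → -13.
Second slot: 2, -4, 8, -16, 32 → -64 → 128 (×(-2) each step).
Third slot: 3, 1, 4, 5, 9 → 14 → 23 (each term is the sum of the two before it).
Putting the parts together: (-1,-64,14) and then (-13,128,23).

(-1,-64,14), (-13,128,23)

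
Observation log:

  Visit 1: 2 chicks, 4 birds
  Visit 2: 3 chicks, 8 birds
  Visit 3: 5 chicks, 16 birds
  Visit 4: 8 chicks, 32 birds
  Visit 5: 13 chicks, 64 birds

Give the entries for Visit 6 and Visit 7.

21 chicks, 128 birds; 34 chicks, 256 birds

Chicks: each term is the sum of the two before it, so 2, 3, 5, 8, 13 → 21 → 34.
Birds — ×2 each step: 4, 8, 16, 32, 64 → 128 → 256.
So the next two rows are 21 chicks, 128 birds and 34 chicks, 256 birds.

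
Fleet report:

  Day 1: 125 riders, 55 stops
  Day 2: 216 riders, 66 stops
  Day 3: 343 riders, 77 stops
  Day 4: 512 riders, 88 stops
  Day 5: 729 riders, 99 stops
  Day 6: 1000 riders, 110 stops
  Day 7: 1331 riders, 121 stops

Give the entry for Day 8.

1728 riders, 132 stops

For the riders, perfect cubes: 5³, 6³, 7³, …: 125, 216, 343, 512, 729, 1000, 1331 → 1728.
Stops: 55, 66, 77, 88, 99, 110, 121 → 132 (+11 each step).
Combining the parts gives 1728 riders, 132 stops.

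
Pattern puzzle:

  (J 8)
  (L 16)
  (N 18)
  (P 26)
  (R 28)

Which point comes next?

Letter: letters move forward 2 places in the alphabet; J, L, N, P, R → T.
For the second slot, alternating steps +8, +2, +8, +2, …: 8, 16, 18, 26, 28 → 36.
Combining the parts gives (T 36).

(T 36)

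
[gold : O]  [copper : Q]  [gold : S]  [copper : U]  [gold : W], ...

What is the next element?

[copper : Y]

Metal goes gold, copper, gold, copper, gold → copper (alternates gold ↔ copper).
Letter goes O, Q, S, U, W → Y (letters move forward 2 places in the alphabet).
Putting it together: [copper : Y].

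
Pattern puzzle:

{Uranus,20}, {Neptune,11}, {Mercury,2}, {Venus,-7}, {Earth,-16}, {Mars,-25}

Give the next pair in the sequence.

{Jupiter,-34}

For the planet, runs through the planets Mercury→Neptune: Uranus, Neptune, Mercury, Venus, Earth, Mars → Jupiter.
Second value: 20, 11, 2, -7, -16, -25 → -34 (−9 each step).
Putting it together: {Jupiter,-34}.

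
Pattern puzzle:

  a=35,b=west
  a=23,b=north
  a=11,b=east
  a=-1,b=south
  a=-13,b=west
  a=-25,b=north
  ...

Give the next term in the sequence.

A — −12 each step: 35, 23, 11, -1, -13, -25 → -37.
B: west, north, east, south, west, north → east (repeats west → north → east → south).
Putting it together: a=-37,b=east.

a=-37,b=east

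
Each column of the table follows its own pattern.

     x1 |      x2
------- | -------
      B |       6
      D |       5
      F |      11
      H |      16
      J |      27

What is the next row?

Column x1: letters move forward 2 places in the alphabet, so B, D, F, H, J → L.
For the column x2, each term is the sum of the two before it: 6, 5, 11, 16, 27 → 43.
So the next row is L  43.

L  43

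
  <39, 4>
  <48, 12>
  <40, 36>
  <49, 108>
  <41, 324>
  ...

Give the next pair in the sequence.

<50, 972>

First value: 39, 48, 40, 49, 41 → 50 (alternating steps +9, −8, +9, −8, …).
Second value — ×3 each step: 4, 12, 36, 108, 324 → 972.
Combining the parts gives <50, 972>.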